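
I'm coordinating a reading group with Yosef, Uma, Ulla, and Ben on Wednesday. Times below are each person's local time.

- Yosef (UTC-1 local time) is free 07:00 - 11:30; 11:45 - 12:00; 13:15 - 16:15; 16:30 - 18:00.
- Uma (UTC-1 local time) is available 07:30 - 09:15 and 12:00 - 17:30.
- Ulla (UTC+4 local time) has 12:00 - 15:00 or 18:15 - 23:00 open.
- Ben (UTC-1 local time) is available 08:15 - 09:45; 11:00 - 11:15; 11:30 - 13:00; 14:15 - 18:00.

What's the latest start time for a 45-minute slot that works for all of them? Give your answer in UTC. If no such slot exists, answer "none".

17:45

Yosef in UTC: 08:00-12:30, 12:45-13:00, 14:15-17:15, 17:30-19:00 (add 1h to convert from UTC-1).
Uma in UTC: 08:30-10:15, 13:00-18:30 (add 1h to convert from UTC-1).
Ulla in UTC: 08:00-11:00, 14:15-19:00 (subtract 4h to convert from UTC+4).
Ben in UTC: 09:15-10:45, 12:00-12:15, 12:30-14:00, 15:15-19:00 (add 1h to convert from UTC-1).
Yosef ∩ Uma: 08:30-10:15, 14:15-17:15, 17:30-18:30.
Yosef ∩ Uma ∩ Ulla: 08:30-10:15, 14:15-17:15, 17:30-18:30.
Yosef ∩ Uma ∩ Ulla ∩ Ben: 09:15-10:15, 15:15-17:15, 17:30-18:30.
The last common window of at least 45 minutes is 17:30-18:30; a 45-minute meeting can start as late as 17:45 and still end by 18:30.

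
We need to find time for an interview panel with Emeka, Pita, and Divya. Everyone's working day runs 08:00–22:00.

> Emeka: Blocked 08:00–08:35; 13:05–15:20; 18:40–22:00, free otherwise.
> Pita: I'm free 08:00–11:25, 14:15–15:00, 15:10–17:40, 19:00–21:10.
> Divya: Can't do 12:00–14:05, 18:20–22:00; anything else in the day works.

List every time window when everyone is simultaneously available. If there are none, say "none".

08:35-11:25, 15:20-17:40

Emeka free: 08:35-13:05, 15:20-18:40 (invert busy blocks within the working day).
Pita free: 08:00-11:25, 14:15-15:00, 15:10-17:40, 19:00-21:10.
Divya free: 08:00-12:00, 14:05-18:20 (invert busy blocks within the working day).
Emeka ∩ Pita: 08:35-11:25, 15:20-17:40.
Emeka ∩ Pita ∩ Divya: 08:35-11:25, 15:20-17:40.
So the common availability across everyone is 08:35-11:25, 15:20-17:40.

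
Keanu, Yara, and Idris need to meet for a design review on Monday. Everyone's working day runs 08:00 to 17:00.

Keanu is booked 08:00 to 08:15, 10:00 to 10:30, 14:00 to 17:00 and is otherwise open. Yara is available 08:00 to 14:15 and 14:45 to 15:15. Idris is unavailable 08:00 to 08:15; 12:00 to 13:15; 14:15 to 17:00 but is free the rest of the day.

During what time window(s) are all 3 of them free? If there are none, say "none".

Keanu free: 08:15-10:00, 10:30-14:00 (invert busy blocks within the working day).
Yara free: 08:00-14:15, 14:45-15:15.
Idris free: 08:15-12:00, 13:15-14:15 (invert busy blocks within the working day).
Keanu ∩ Yara: 08:15-10:00, 10:30-14:00.
Keanu ∩ Yara ∩ Idris: 08:15-10:00, 10:30-12:00, 13:15-14:00.

08:15-10:00, 10:30-12:00, 13:15-14:00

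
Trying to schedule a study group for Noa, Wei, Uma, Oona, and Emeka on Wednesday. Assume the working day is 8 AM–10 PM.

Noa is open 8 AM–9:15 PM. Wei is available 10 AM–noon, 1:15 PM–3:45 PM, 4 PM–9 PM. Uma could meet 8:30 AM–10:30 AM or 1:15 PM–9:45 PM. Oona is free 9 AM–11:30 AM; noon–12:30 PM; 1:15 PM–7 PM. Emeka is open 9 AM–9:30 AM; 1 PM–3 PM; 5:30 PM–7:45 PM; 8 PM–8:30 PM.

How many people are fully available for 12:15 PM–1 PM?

Noa can make the full 12:15-13:00 slot — that's 1.

1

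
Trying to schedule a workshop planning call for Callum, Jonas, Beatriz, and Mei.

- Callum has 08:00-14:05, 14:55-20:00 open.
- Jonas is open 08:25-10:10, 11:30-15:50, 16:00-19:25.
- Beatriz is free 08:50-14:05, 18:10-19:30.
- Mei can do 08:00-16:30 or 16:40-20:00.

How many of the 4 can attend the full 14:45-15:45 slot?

2

Jonas and Mei can make the full 14:45-15:45 slot — that's 2.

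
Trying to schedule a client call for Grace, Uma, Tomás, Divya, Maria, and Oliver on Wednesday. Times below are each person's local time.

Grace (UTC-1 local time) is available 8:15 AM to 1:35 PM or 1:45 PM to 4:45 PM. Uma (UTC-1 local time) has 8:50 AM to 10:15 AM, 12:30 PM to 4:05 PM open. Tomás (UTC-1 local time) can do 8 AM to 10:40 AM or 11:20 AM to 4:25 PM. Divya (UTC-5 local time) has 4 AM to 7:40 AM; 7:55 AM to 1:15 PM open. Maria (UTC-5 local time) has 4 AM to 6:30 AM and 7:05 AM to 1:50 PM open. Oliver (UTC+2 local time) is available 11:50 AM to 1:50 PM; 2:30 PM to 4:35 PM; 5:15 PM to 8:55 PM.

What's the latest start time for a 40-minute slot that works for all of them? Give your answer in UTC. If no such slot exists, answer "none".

Grace in UTC: 09:15-14:35, 14:45-17:45 (add 1h to convert from UTC-1).
Uma in UTC: 09:50-11:15, 13:30-17:05 (add 1h to convert from UTC-1).
Tomás in UTC: 09:00-11:40, 12:20-17:25 (add 1h to convert from UTC-1).
Divya in UTC: 09:00-12:40, 12:55-18:15 (add 5h to convert from UTC-5).
Maria in UTC: 09:00-11:30, 12:05-18:50 (add 5h to convert from UTC-5).
Oliver in UTC: 09:50-11:50, 12:30-14:35, 15:15-18:55 (subtract 2h to convert from UTC+2).
Grace ∩ Uma: 09:50-11:15, 13:30-14:35, 14:45-17:05.
Grace ∩ Uma ∩ Tomás: 09:50-11:15, 13:30-14:35, 14:45-17:05.
Grace ∩ Uma ∩ Tomás ∩ Divya: 09:50-11:15, 13:30-14:35, 14:45-17:05.
Grace ∩ Uma ∩ Tomás ∩ Divya ∩ Maria: 09:50-11:15, 13:30-14:35, 14:45-17:05.
Grace ∩ Uma ∩ Tomás ∩ Divya ∩ Maria ∩ Oliver: 09:50-11:15, 13:30-14:35, 15:15-17:05.
The last common window of at least 40 minutes is 15:15-17:05; a 40-minute meeting can start as late as 16:25 and still end by 17:05.

16:25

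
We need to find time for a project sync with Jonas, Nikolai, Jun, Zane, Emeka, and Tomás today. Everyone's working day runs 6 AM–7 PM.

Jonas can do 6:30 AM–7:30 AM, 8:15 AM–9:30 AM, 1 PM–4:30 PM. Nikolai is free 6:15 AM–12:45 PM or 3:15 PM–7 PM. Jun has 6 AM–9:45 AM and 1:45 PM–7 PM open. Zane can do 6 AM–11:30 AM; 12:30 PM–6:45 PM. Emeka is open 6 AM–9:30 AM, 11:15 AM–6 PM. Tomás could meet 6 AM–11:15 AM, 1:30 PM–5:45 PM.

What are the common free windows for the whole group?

06:30-07:30, 08:15-09:30, 15:15-16:30

Jonas ∩ Nikolai: 06:30-07:30, 08:15-09:30, 15:15-16:30.
Jonas ∩ Nikolai ∩ Jun: 06:30-07:30, 08:15-09:30, 15:15-16:30.
Jonas ∩ Nikolai ∩ Jun ∩ Zane: 06:30-07:30, 08:15-09:30, 15:15-16:30.
Jonas ∩ Nikolai ∩ Jun ∩ Zane ∩ Emeka: 06:30-07:30, 08:15-09:30, 15:15-16:30.
Jonas ∩ Nikolai ∩ Jun ∩ Zane ∩ Emeka ∩ Tomás: 06:30-07:30, 08:15-09:30, 15:15-16:30.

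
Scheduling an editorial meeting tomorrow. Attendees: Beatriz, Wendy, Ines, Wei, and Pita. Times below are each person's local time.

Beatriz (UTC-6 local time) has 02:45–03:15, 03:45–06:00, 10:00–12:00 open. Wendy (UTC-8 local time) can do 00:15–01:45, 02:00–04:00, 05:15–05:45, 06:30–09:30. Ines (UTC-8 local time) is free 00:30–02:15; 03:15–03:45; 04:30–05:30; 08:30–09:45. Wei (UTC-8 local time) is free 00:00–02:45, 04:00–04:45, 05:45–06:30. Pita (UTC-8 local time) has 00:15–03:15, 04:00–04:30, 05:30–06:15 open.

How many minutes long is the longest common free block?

30

Beatriz in UTC: 08:45-09:15, 09:45-12:00, 16:00-18:00 (add 6h to convert from UTC-6).
Wendy in UTC: 08:15-09:45, 10:00-12:00, 13:15-13:45, 14:30-17:30 (add 8h to convert from UTC-8).
Ines in UTC: 08:30-10:15, 11:15-11:45, 12:30-13:30, 16:30-17:45 (add 8h to convert from UTC-8).
Wei in UTC: 08:00-10:45, 12:00-12:45, 13:45-14:30 (add 8h to convert from UTC-8).
Pita in UTC: 08:15-11:15, 12:00-12:30, 13:30-14:15 (add 8h to convert from UTC-8).
Beatriz ∩ Wendy: 08:45-09:15, 10:00-12:00, 16:00-17:30.
Beatriz ∩ Wendy ∩ Ines: 08:45-09:15, 10:00-10:15, 11:15-11:45, 16:30-17:30.
Beatriz ∩ Wendy ∩ Ines ∩ Wei: 08:45-09:15, 10:00-10:15.
Beatriz ∩ Wendy ∩ Ines ∩ Wei ∩ Pita: 08:45-09:15, 10:00-10:15.
The longest is 08:45-09:15 at 30 minutes.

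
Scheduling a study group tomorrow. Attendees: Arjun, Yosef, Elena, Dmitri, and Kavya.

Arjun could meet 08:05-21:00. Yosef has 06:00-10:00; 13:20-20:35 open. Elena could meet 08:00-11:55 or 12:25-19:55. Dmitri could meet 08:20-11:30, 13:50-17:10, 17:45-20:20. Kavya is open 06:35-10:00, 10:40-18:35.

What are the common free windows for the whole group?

Arjun ∩ Yosef: 08:05-10:00, 13:20-20:35.
Arjun ∩ Yosef ∩ Elena: 08:05-10:00, 13:20-19:55.
Arjun ∩ Yosef ∩ Elena ∩ Dmitri: 08:20-10:00, 13:50-17:10, 17:45-19:55.
Arjun ∩ Yosef ∩ Elena ∩ Dmitri ∩ Kavya: 08:20-10:00, 13:50-17:10, 17:45-18:35.

08:20-10:00, 13:50-17:10, 17:45-18:35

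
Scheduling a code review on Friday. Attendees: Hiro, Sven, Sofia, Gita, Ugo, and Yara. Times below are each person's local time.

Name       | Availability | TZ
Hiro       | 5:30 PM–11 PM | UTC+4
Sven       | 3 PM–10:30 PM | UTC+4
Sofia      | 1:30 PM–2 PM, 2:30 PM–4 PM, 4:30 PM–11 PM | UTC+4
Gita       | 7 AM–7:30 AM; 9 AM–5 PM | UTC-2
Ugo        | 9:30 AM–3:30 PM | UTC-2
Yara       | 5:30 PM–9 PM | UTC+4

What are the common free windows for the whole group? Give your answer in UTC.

13:30-17:00

Hiro in UTC: 13:30-19:00 (subtract 4h to convert from UTC+4).
Sven in UTC: 11:00-18:30 (subtract 4h to convert from UTC+4).
Sofia in UTC: 09:30-10:00, 10:30-12:00, 12:30-19:00 (subtract 4h to convert from UTC+4).
Gita in UTC: 09:00-09:30, 11:00-19:00 (add 2h to convert from UTC-2).
Ugo in UTC: 11:30-17:30 (add 2h to convert from UTC-2).
Yara in UTC: 13:30-17:00 (subtract 4h to convert from UTC+4).
Hiro ∩ Sven: 13:30-18:30.
Hiro ∩ Sven ∩ Sofia: 13:30-18:30.
Hiro ∩ Sven ∩ Sofia ∩ Gita: 13:30-18:30.
Hiro ∩ Sven ∩ Sofia ∩ Gita ∩ Ugo: 13:30-17:30.
Hiro ∩ Sven ∩ Sofia ∩ Gita ∩ Ugo ∩ Yara: 13:30-17:00.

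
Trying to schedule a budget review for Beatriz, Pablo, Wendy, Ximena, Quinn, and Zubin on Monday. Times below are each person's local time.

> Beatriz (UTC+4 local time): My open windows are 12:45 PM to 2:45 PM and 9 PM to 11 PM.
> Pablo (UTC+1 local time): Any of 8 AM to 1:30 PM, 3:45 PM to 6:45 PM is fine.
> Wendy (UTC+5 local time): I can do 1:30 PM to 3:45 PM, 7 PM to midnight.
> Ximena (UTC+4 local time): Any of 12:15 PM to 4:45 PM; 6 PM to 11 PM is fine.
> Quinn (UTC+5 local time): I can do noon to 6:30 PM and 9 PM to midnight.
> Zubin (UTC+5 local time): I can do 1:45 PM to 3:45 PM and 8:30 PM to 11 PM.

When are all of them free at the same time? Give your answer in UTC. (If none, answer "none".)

08:45-10:45, 17:00-17:45

Beatriz in UTC: 08:45-10:45, 17:00-19:00 (subtract 4h to convert from UTC+4).
Pablo in UTC: 07:00-12:30, 14:45-17:45 (subtract 1h to convert from UTC+1).
Wendy in UTC: 08:30-10:45, 14:00-19:00 (subtract 5h to convert from UTC+5).
Ximena in UTC: 08:15-12:45, 14:00-19:00 (subtract 4h to convert from UTC+4).
Quinn in UTC: 07:00-13:30, 16:00-19:00 (subtract 5h to convert from UTC+5).
Zubin in UTC: 08:45-10:45, 15:30-18:00 (subtract 5h to convert from UTC+5).
Beatriz ∩ Pablo: 08:45-10:45, 17:00-17:45.
Beatriz ∩ Pablo ∩ Wendy: 08:45-10:45, 17:00-17:45.
Beatriz ∩ Pablo ∩ Wendy ∩ Ximena: 08:45-10:45, 17:00-17:45.
Beatriz ∩ Pablo ∩ Wendy ∩ Ximena ∩ Quinn: 08:45-10:45, 17:00-17:45.
Beatriz ∩ Pablo ∩ Wendy ∩ Ximena ∩ Quinn ∩ Zubin: 08:45-10:45, 17:00-17:45.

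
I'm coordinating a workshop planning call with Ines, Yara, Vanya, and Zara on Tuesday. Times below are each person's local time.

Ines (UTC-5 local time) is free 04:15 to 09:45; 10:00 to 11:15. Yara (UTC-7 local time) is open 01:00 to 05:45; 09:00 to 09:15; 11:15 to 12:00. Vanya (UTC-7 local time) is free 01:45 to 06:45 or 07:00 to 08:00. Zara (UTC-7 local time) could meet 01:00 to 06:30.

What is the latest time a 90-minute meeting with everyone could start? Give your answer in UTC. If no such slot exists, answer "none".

Ines in UTC: 09:15-14:45, 15:00-16:15 (add 5h to convert from UTC-5).
Yara in UTC: 08:00-12:45, 16:00-16:15, 18:15-19:00 (add 7h to convert from UTC-7).
Vanya in UTC: 08:45-13:45, 14:00-15:00 (add 7h to convert from UTC-7).
Zara in UTC: 08:00-13:30 (add 7h to convert from UTC-7).
Ines ∩ Yara: 09:15-12:45, 16:00-16:15.
Ines ∩ Yara ∩ Vanya: 09:15-12:45.
Ines ∩ Yara ∩ Vanya ∩ Zara: 09:15-12:45.
The last common window of at least 90 minutes is 09:15-12:45; a 90-minute meeting can start as late as 11:15 and still end by 12:45.

11:15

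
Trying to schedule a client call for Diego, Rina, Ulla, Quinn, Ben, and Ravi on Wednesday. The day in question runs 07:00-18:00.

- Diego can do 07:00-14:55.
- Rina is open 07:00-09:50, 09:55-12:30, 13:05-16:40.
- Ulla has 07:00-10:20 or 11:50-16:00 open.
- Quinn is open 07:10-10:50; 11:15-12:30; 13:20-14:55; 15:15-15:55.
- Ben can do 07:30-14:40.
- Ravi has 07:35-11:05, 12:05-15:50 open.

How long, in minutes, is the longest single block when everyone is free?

135

Diego ∩ Rina: 07:00-09:50, 09:55-12:30, 13:05-14:55.
Diego ∩ Rina ∩ Ulla: 07:00-09:50, 09:55-10:20, 11:50-12:30, 13:05-14:55.
Diego ∩ Rina ∩ Ulla ∩ Quinn: 07:10-09:50, 09:55-10:20, 11:50-12:30, 13:20-14:55.
Diego ∩ Rina ∩ Ulla ∩ Quinn ∩ Ben: 07:30-09:50, 09:55-10:20, 11:50-12:30, 13:20-14:40.
Diego ∩ Rina ∩ Ulla ∩ Quinn ∩ Ben ∩ Ravi: 07:35-09:50, 09:55-10:20, 12:05-12:30, 13:20-14:40.
Those are the intersection windows.
The longest is 07:35-09:50 at 135 minutes.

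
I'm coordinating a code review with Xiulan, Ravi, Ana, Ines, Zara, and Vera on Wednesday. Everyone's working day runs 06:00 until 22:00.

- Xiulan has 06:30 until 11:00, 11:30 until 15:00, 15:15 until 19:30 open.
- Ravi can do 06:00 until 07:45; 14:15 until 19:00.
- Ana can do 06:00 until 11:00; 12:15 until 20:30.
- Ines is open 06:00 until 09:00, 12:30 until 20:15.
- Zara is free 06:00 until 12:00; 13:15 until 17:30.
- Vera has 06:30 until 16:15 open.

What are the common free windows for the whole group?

Xiulan ∩ Ravi: 06:30-07:45, 14:15-15:00, 15:15-19:00.
Xiulan ∩ Ravi ∩ Ana: 06:30-07:45, 14:15-15:00, 15:15-19:00.
Xiulan ∩ Ravi ∩ Ana ∩ Ines: 06:30-07:45, 14:15-15:00, 15:15-19:00.
Xiulan ∩ Ravi ∩ Ana ∩ Ines ∩ Zara: 06:30-07:45, 14:15-15:00, 15:15-17:30.
Xiulan ∩ Ravi ∩ Ana ∩ Ines ∩ Zara ∩ Vera: 06:30-07:45, 14:15-15:00, 15:15-16:15.

06:30-07:45, 14:15-15:00, 15:15-16:15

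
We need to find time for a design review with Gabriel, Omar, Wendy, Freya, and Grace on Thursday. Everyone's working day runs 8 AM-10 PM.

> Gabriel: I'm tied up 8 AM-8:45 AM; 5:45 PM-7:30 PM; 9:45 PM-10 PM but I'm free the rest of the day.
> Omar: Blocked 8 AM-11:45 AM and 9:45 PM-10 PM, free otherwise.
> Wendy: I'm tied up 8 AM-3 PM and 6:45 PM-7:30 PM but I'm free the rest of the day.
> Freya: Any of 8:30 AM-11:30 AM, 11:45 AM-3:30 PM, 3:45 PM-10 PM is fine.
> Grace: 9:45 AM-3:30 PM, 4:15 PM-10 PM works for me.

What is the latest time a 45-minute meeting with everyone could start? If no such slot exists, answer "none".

21:00

Gabriel free: 08:45-17:45, 19:30-21:45 (invert busy blocks within the working day).
Omar free: 11:45-21:45 (invert busy blocks within the working day).
Wendy free: 15:00-18:45, 19:30-22:00 (invert busy blocks within the working day).
Freya free: 08:30-11:30, 11:45-15:30, 15:45-22:00.
Grace free: 09:45-15:30, 16:15-22:00.
Gabriel ∩ Omar: 11:45-17:45, 19:30-21:45.
Gabriel ∩ Omar ∩ Wendy: 15:00-17:45, 19:30-21:45.
Gabriel ∩ Omar ∩ Wendy ∩ Freya: 15:00-15:30, 15:45-17:45, 19:30-21:45.
Gabriel ∩ Omar ∩ Wendy ∩ Freya ∩ Grace: 15:00-15:30, 16:15-17:45, 19:30-21:45.
The last common window of at least 45 minutes is 19:30-21:45; a 45-minute meeting can start as late as 21:00 and still end by 21:45.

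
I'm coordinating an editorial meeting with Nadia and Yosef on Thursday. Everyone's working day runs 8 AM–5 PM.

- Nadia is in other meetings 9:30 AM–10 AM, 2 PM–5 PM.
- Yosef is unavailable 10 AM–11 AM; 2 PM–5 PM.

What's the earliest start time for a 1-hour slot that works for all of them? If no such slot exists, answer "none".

08:00

Nadia free: 08:00-09:30, 10:00-14:00 (invert busy blocks within the working day).
Yosef free: 08:00-10:00, 11:00-14:00 (invert busy blocks within the working day).
Nadia ∩ Yosef: 08:00-09:30, 11:00-14:00.
So the common availability across everyone is 08:00-09:30, 11:00-14:00.
The first common window of at least 60 minutes is 08:00-09:30, so the earliest start is 08:00.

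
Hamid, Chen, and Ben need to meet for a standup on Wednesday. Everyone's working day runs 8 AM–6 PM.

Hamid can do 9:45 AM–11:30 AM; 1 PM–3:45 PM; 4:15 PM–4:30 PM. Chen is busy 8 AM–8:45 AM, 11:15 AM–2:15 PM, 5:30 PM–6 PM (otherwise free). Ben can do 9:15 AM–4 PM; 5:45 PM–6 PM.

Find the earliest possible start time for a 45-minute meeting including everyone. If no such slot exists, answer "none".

Hamid free: 09:45-11:30, 13:00-15:45, 16:15-16:30.
Chen free: 08:45-11:15, 14:15-17:30 (invert busy blocks within the working day).
Ben free: 09:15-16:00, 17:45-18:00.
Hamid ∩ Chen: 09:45-11:15, 14:15-15:45, 16:15-16:30.
Hamid ∩ Chen ∩ Ben: 09:45-11:15, 14:15-15:45.
Those are the intersection windows.
The first common window of at least 45 minutes is 09:45-11:15, so the earliest start is 09:45.

09:45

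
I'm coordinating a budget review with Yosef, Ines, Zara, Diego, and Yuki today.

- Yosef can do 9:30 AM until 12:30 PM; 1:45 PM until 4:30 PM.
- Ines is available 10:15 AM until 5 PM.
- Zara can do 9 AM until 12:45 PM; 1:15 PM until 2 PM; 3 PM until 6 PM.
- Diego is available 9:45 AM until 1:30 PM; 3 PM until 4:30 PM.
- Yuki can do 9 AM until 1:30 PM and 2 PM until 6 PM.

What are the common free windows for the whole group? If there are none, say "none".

10:15-12:30, 15:00-16:30

Yosef ∩ Ines: 10:15-12:30, 13:45-16:30.
Yosef ∩ Ines ∩ Zara: 10:15-12:30, 13:45-14:00, 15:00-16:30.
Yosef ∩ Ines ∩ Zara ∩ Diego: 10:15-12:30, 15:00-16:30.
Yosef ∩ Ines ∩ Zara ∩ Diego ∩ Yuki: 10:15-12:30, 15:00-16:30.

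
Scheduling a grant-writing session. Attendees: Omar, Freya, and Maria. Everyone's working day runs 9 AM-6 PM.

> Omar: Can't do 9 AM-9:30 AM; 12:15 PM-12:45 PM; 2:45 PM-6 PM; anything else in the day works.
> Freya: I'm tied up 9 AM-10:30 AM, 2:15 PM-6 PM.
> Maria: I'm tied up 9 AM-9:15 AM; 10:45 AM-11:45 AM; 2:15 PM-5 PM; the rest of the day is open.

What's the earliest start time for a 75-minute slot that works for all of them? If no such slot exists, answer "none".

Omar free: 09:30-12:15, 12:45-14:45 (invert busy blocks within the working day).
Freya free: 10:30-14:15 (invert busy blocks within the working day).
Maria free: 09:15-10:45, 11:45-14:15, 17:00-18:00 (invert busy blocks within the working day).
Omar ∩ Freya: 10:30-12:15, 12:45-14:15.
Omar ∩ Freya ∩ Maria: 10:30-10:45, 11:45-12:15, 12:45-14:15.
Those are the intersection windows.
The first common window of at least 75 minutes is 12:45-14:15, so the earliest start is 12:45.

12:45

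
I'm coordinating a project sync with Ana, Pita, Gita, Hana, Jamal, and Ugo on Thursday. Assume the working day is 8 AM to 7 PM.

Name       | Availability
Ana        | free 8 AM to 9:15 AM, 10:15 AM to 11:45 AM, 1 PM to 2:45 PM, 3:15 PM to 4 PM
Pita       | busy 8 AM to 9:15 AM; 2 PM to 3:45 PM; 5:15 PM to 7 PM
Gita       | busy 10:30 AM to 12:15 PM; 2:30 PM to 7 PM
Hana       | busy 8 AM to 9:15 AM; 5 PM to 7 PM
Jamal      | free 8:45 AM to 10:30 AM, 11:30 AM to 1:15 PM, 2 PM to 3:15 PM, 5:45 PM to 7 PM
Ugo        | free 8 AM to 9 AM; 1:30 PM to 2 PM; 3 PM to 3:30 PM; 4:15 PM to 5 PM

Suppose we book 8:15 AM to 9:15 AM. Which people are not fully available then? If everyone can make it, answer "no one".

Ana free: 08:00-09:15, 10:15-11:45, 13:00-14:45, 15:15-16:00.
Pita free: 09:15-14:00, 15:45-17:15 (invert busy blocks within the working day).
Gita free: 08:00-10:30, 12:15-14:30 (invert busy blocks within the working day).
Hana free: 09:15-17:00 (invert busy blocks within the working day).
Jamal free: 08:45-10:30, 11:30-13:15, 14:00-15:15, 17:45-19:00.
Ugo free: 08:00-09:00, 13:30-14:00, 15:00-15:30, 16:15-17:00.
Ana: free for 08:15-09:15. Pita: not fully free for 08:15-09:15. Gita: free for 08:15-09:15. Hana: not fully free for 08:15-09:15. Jamal: not fully free for 08:15-09:15. Ugo: not fully free for 08:15-09:15.

Hana, Jamal, Pita, Ugo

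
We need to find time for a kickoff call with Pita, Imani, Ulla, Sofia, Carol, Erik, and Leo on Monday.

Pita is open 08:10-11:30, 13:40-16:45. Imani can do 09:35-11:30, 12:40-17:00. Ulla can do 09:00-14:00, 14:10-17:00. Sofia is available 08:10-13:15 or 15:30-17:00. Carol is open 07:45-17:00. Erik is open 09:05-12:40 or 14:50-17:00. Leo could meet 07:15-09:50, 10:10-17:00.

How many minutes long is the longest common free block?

Pita ∩ Imani: 09:35-11:30, 13:40-16:45.
Pita ∩ Imani ∩ Ulla: 09:35-11:30, 13:40-14:00, 14:10-16:45.
Pita ∩ Imani ∩ Ulla ∩ Sofia: 09:35-11:30, 15:30-16:45.
Pita ∩ Imani ∩ Ulla ∩ Sofia ∩ Carol: 09:35-11:30, 15:30-16:45.
Pita ∩ Imani ∩ Ulla ∩ Sofia ∩ Carol ∩ Erik: 09:35-11:30, 15:30-16:45.
Pita ∩ Imani ∩ Ulla ∩ Sofia ∩ Carol ∩ Erik ∩ Leo: 09:35-09:50, 10:10-11:30, 15:30-16:45.
The longest is 10:10-11:30 at 80 minutes.

80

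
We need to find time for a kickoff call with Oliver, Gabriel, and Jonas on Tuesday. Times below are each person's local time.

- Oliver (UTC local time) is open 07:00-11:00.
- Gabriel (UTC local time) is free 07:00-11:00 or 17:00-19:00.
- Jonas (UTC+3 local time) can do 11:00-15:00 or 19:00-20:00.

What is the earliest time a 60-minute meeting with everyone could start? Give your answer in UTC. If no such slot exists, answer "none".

08:00

Oliver in UTC: 07:00-11:00.
Gabriel in UTC: 07:00-11:00, 17:00-19:00.
Jonas in UTC: 08:00-12:00, 16:00-17:00 (subtract 3h to convert from UTC+3).
Oliver ∩ Gabriel: 07:00-11:00.
Oliver ∩ Gabriel ∩ Jonas: 08:00-11:00.
Those are the intersection windows.
The first common window of at least 60 minutes is 08:00-11:00, so the earliest start is 08:00.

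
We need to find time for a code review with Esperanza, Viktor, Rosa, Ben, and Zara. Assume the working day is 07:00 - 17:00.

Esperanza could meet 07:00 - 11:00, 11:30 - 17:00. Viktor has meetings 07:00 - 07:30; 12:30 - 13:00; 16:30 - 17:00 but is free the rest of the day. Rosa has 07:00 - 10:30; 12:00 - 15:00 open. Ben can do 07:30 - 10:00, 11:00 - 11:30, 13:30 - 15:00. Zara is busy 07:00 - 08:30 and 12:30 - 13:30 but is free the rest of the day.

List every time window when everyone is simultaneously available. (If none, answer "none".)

08:30-10:00, 13:30-15:00

Esperanza free: 07:00-11:00, 11:30-17:00.
Viktor free: 07:30-12:30, 13:00-16:30 (invert busy blocks within the working day).
Rosa free: 07:00-10:30, 12:00-15:00.
Ben free: 07:30-10:00, 11:00-11:30, 13:30-15:00.
Zara free: 08:30-12:30, 13:30-17:00 (invert busy blocks within the working day).
Esperanza ∩ Viktor: 07:30-11:00, 11:30-12:30, 13:00-16:30.
Esperanza ∩ Viktor ∩ Rosa: 07:30-10:30, 12:00-12:30, 13:00-15:00.
Esperanza ∩ Viktor ∩ Rosa ∩ Ben: 07:30-10:00, 13:30-15:00.
Esperanza ∩ Viktor ∩ Rosa ∩ Ben ∩ Zara: 08:30-10:00, 13:30-15:00.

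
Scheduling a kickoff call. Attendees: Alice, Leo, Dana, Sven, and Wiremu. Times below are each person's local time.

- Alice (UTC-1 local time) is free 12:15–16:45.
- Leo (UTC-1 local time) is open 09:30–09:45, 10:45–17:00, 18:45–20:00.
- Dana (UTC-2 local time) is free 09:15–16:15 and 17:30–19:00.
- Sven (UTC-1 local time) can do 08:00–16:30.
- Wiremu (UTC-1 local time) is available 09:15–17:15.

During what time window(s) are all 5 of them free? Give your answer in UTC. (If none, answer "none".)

Alice in UTC: 13:15-17:45 (add 1h to convert from UTC-1).
Leo in UTC: 10:30-10:45, 11:45-18:00, 19:45-21:00 (add 1h to convert from UTC-1).
Dana in UTC: 11:15-18:15, 19:30-21:00 (add 2h to convert from UTC-2).
Sven in UTC: 09:00-17:30 (add 1h to convert from UTC-1).
Wiremu in UTC: 10:15-18:15 (add 1h to convert from UTC-1).
Alice ∩ Leo: 13:15-17:45.
Alice ∩ Leo ∩ Dana: 13:15-17:45.
Alice ∩ Leo ∩ Dana ∩ Sven: 13:15-17:30.
Alice ∩ Leo ∩ Dana ∩ Sven ∩ Wiremu: 13:15-17:30.
Those are the intersection windows.

13:15-17:30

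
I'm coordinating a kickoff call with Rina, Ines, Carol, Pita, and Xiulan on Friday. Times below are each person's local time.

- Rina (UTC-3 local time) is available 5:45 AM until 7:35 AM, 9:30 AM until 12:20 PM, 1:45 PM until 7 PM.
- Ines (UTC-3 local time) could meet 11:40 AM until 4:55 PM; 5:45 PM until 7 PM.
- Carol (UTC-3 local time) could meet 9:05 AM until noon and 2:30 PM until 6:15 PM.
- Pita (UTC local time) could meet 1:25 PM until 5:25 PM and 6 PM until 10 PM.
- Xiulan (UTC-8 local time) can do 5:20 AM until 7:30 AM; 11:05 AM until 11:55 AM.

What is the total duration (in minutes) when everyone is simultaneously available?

Rina in UTC: 08:45-10:35, 12:30-15:20, 16:45-22:00 (add 3h to convert from UTC-3).
Ines in UTC: 14:40-19:55, 20:45-22:00 (add 3h to convert from UTC-3).
Carol in UTC: 12:05-15:00, 17:30-21:15 (add 3h to convert from UTC-3).
Pita in UTC: 13:25-17:25, 18:00-22:00.
Xiulan in UTC: 13:20-15:30, 19:05-19:55 (add 8h to convert from UTC-8).
Rina ∩ Ines: 14:40-15:20, 16:45-19:55, 20:45-22:00.
Rina ∩ Ines ∩ Carol: 14:40-15:00, 17:30-19:55, 20:45-21:15.
Rina ∩ Ines ∩ Carol ∩ Pita: 14:40-15:00, 18:00-19:55, 20:45-21:15.
Rina ∩ Ines ∩ Carol ∩ Pita ∩ Xiulan: 14:40-15:00, 19:05-19:55.
So the common availability across everyone is 14:40-15:00, 19:05-19:55.
Summing the common windows: 20 + 50 = 70 minutes.

70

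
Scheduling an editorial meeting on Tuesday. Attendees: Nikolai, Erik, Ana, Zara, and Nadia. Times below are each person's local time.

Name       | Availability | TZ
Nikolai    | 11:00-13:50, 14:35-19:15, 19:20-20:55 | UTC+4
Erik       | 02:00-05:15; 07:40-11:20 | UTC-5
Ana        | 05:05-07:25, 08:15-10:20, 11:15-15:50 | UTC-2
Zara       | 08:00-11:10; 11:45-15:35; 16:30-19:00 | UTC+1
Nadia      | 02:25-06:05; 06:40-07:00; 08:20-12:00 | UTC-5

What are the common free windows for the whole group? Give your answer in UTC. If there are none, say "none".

07:25-09:25, 13:20-14:35, 15:30-16:20

Nikolai in UTC: 07:00-09:50, 10:35-15:15, 15:20-16:55 (subtract 4h to convert from UTC+4).
Erik in UTC: 07:00-10:15, 12:40-16:20 (add 5h to convert from UTC-5).
Ana in UTC: 07:05-09:25, 10:15-12:20, 13:15-17:50 (add 2h to convert from UTC-2).
Zara in UTC: 07:00-10:10, 10:45-14:35, 15:30-18:00 (subtract 1h to convert from UTC+1).
Nadia in UTC: 07:25-11:05, 11:40-12:00, 13:20-17:00 (add 5h to convert from UTC-5).
Nikolai ∩ Erik: 07:00-09:50, 12:40-15:15, 15:20-16:20.
Nikolai ∩ Erik ∩ Ana: 07:05-09:25, 13:15-15:15, 15:20-16:20.
Nikolai ∩ Erik ∩ Ana ∩ Zara: 07:05-09:25, 13:15-14:35, 15:30-16:20.
Nikolai ∩ Erik ∩ Ana ∩ Zara ∩ Nadia: 07:25-09:25, 13:20-14:35, 15:30-16:20.
So the common availability across everyone is 07:25-09:25, 13:20-14:35, 15:30-16:20.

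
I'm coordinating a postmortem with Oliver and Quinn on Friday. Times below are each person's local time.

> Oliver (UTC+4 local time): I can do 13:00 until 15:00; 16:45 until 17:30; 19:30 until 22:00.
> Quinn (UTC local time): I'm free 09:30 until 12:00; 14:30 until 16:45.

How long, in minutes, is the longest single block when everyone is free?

Oliver in UTC: 09:00-11:00, 12:45-13:30, 15:30-18:00 (subtract 4h to convert from UTC+4).
Quinn in UTC: 09:30-12:00, 14:30-16:45.
Oliver ∩ Quinn: 09:30-11:00, 15:30-16:45.
The longest is 09:30-11:00 at 90 minutes.

90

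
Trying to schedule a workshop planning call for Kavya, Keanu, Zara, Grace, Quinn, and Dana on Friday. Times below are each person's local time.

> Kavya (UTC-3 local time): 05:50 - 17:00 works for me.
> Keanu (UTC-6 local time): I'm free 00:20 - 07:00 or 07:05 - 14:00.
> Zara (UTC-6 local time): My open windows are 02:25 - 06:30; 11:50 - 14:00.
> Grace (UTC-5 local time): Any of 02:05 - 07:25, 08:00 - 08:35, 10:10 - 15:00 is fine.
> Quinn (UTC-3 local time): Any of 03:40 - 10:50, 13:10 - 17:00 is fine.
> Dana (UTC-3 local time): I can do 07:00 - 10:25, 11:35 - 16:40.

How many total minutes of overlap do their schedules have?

Kavya in UTC: 08:50-20:00 (add 3h to convert from UTC-3).
Keanu in UTC: 06:20-13:00, 13:05-20:00 (add 6h to convert from UTC-6).
Zara in UTC: 08:25-12:30, 17:50-20:00 (add 6h to convert from UTC-6).
Grace in UTC: 07:05-12:25, 13:00-13:35, 15:10-20:00 (add 5h to convert from UTC-5).
Quinn in UTC: 06:40-13:50, 16:10-20:00 (add 3h to convert from UTC-3).
Dana in UTC: 10:00-13:25, 14:35-19:40 (add 3h to convert from UTC-3).
Kavya ∩ Keanu: 08:50-13:00, 13:05-20:00.
Kavya ∩ Keanu ∩ Zara: 08:50-12:30, 17:50-20:00.
Kavya ∩ Keanu ∩ Zara ∩ Grace: 08:50-12:25, 17:50-20:00.
Kavya ∩ Keanu ∩ Zara ∩ Grace ∩ Quinn: 08:50-12:25, 17:50-20:00.
Kavya ∩ Keanu ∩ Zara ∩ Grace ∩ Quinn ∩ Dana: 10:00-12:25, 17:50-19:40.
Summing the common windows: 145 + 110 = 255 minutes.

255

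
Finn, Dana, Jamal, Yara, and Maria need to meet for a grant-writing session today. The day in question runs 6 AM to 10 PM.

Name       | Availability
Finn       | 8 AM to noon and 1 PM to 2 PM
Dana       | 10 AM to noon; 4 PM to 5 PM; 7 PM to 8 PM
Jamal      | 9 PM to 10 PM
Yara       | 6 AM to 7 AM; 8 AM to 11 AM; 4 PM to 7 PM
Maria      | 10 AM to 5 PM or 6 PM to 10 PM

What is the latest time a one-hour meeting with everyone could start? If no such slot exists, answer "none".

none

Finn ∩ Dana: 10:00-12:00.
Finn ∩ Dana ∩ Jamal: ∅.
Finn ∩ Dana ∩ Jamal ∩ Yara: ∅.
Finn ∩ Dana ∩ Jamal ∩ Yara ∩ Maria: ∅.
There is no time when everyone is free.
No common window is at least 60 minutes long.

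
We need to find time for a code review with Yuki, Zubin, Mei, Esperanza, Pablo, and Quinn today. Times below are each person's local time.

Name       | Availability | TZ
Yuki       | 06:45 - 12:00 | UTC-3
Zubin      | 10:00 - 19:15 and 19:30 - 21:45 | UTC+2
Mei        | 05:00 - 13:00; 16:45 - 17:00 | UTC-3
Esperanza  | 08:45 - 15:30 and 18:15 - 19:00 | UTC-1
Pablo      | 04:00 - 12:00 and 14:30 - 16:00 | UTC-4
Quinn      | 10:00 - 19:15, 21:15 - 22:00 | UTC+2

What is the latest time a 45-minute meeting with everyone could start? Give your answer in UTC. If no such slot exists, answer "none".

14:15

Yuki in UTC: 09:45-15:00 (add 3h to convert from UTC-3).
Zubin in UTC: 08:00-17:15, 17:30-19:45 (subtract 2h to convert from UTC+2).
Mei in UTC: 08:00-16:00, 19:45-20:00 (add 3h to convert from UTC-3).
Esperanza in UTC: 09:45-16:30, 19:15-20:00 (add 1h to convert from UTC-1).
Pablo in UTC: 08:00-16:00, 18:30-20:00 (add 4h to convert from UTC-4).
Quinn in UTC: 08:00-17:15, 19:15-20:00 (subtract 2h to convert from UTC+2).
Yuki ∩ Zubin: 09:45-15:00.
Yuki ∩ Zubin ∩ Mei: 09:45-15:00.
Yuki ∩ Zubin ∩ Mei ∩ Esperanza: 09:45-15:00.
Yuki ∩ Zubin ∩ Mei ∩ Esperanza ∩ Pablo: 09:45-15:00.
Yuki ∩ Zubin ∩ Mei ∩ Esperanza ∩ Pablo ∩ Quinn: 09:45-15:00.
So the common availability across everyone is 09:45-15:00.
The last common window of at least 45 minutes is 09:45-15:00; a 45-minute meeting can start as late as 14:15 and still end by 15:00.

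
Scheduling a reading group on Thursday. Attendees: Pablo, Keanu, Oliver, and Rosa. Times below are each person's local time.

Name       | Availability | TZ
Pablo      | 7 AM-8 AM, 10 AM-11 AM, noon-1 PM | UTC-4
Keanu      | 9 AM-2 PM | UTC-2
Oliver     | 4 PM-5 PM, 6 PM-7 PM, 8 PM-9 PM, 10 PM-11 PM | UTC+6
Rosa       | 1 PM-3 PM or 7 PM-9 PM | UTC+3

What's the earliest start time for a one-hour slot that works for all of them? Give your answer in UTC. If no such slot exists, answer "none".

none

Pablo in UTC: 11:00-12:00, 14:00-15:00, 16:00-17:00 (add 4h to convert from UTC-4).
Keanu in UTC: 11:00-16:00 (add 2h to convert from UTC-2).
Oliver in UTC: 10:00-11:00, 12:00-13:00, 14:00-15:00, 16:00-17:00 (subtract 6h to convert from UTC+6).
Rosa in UTC: 10:00-12:00, 16:00-18:00 (subtract 3h to convert from UTC+3).
Pablo ∩ Keanu: 11:00-12:00, 14:00-15:00.
Pablo ∩ Keanu ∩ Oliver: 14:00-15:00.
Pablo ∩ Keanu ∩ Oliver ∩ Rosa: ∅.
There is no time when everyone is free.
No common window is at least 60 minutes long.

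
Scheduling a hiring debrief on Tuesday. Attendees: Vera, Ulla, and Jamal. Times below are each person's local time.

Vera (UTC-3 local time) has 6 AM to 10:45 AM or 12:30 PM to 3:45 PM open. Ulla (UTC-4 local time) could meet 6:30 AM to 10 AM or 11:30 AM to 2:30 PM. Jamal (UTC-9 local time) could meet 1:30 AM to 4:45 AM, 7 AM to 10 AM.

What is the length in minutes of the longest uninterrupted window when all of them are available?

Vera in UTC: 09:00-13:45, 15:30-18:45 (add 3h to convert from UTC-3).
Ulla in UTC: 10:30-14:00, 15:30-18:30 (add 4h to convert from UTC-4).
Jamal in UTC: 10:30-13:45, 16:00-19:00 (add 9h to convert from UTC-9).
Vera ∩ Ulla: 10:30-13:45, 15:30-18:30.
Vera ∩ Ulla ∩ Jamal: 10:30-13:45, 16:00-18:30.
The longest is 10:30-13:45 at 195 minutes.

195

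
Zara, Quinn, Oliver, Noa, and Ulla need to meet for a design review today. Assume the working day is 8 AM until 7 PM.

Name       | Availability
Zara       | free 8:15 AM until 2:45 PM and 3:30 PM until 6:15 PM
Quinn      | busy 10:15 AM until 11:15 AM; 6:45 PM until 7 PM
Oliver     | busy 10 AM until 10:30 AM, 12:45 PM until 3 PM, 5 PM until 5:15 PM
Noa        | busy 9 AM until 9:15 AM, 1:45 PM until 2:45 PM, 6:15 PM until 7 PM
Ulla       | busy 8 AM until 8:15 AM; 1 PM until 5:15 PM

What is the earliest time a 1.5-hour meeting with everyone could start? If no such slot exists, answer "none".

11:15

Zara free: 08:15-14:45, 15:30-18:15.
Quinn free: 08:00-10:15, 11:15-18:45 (invert busy blocks within the working day).
Oliver free: 08:00-10:00, 10:30-12:45, 15:00-17:00, 17:15-19:00 (invert busy blocks within the working day).
Noa free: 08:00-09:00, 09:15-13:45, 14:45-18:15 (invert busy blocks within the working day).
Ulla free: 08:15-13:00, 17:15-19:00 (invert busy blocks within the working day).
Zara ∩ Quinn: 08:15-10:15, 11:15-14:45, 15:30-18:15.
Zara ∩ Quinn ∩ Oliver: 08:15-10:00, 11:15-12:45, 15:30-17:00, 17:15-18:15.
Zara ∩ Quinn ∩ Oliver ∩ Noa: 08:15-09:00, 09:15-10:00, 11:15-12:45, 15:30-17:00, 17:15-18:15.
Zara ∩ Quinn ∩ Oliver ∩ Noa ∩ Ulla: 08:15-09:00, 09:15-10:00, 11:15-12:45, 17:15-18:15.
The first common window of at least 90 minutes is 11:15-12:45, so the earliest start is 11:15.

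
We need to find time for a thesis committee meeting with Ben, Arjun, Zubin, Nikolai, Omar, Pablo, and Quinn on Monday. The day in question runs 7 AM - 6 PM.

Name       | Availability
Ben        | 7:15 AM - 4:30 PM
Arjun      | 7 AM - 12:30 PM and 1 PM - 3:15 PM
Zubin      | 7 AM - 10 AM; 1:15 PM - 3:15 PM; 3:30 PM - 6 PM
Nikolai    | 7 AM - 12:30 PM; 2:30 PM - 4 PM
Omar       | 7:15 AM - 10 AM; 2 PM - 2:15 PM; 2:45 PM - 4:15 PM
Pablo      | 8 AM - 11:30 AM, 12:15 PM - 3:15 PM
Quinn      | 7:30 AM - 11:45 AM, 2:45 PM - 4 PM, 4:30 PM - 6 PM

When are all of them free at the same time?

Ben ∩ Arjun: 07:15-12:30, 13:00-15:15.
Ben ∩ Arjun ∩ Zubin: 07:15-10:00, 13:15-15:15.
Ben ∩ Arjun ∩ Zubin ∩ Nikolai: 07:15-10:00, 14:30-15:15.
Ben ∩ Arjun ∩ Zubin ∩ Nikolai ∩ Omar: 07:15-10:00, 14:45-15:15.
Ben ∩ Arjun ∩ Zubin ∩ Nikolai ∩ Omar ∩ Pablo: 08:00-10:00, 14:45-15:15.
Ben ∩ Arjun ∩ Zubin ∩ Nikolai ∩ Omar ∩ Pablo ∩ Quinn: 08:00-10:00, 14:45-15:15.
So the common availability across everyone is 08:00-10:00, 14:45-15:15.

08:00-10:00, 14:45-15:15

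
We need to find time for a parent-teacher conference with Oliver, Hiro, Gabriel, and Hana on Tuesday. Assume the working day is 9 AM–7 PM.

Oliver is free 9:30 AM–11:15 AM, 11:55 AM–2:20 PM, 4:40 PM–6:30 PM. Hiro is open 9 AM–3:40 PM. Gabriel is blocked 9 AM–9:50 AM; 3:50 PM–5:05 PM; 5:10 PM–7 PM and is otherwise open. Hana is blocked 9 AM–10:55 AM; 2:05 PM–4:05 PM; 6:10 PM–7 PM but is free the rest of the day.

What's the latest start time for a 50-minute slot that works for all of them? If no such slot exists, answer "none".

Oliver free: 09:30-11:15, 11:55-14:20, 16:40-18:30.
Hiro free: 09:00-15:40.
Gabriel free: 09:50-15:50, 17:05-17:10 (invert busy blocks within the working day).
Hana free: 10:55-14:05, 16:05-18:10 (invert busy blocks within the working day).
Oliver ∩ Hiro: 09:30-11:15, 11:55-14:20.
Oliver ∩ Hiro ∩ Gabriel: 09:50-11:15, 11:55-14:20.
Oliver ∩ Hiro ∩ Gabriel ∩ Hana: 10:55-11:15, 11:55-14:05.
The last common window of at least 50 minutes is 11:55-14:05; a 50-minute meeting can start as late as 13:15 and still end by 14:05.

13:15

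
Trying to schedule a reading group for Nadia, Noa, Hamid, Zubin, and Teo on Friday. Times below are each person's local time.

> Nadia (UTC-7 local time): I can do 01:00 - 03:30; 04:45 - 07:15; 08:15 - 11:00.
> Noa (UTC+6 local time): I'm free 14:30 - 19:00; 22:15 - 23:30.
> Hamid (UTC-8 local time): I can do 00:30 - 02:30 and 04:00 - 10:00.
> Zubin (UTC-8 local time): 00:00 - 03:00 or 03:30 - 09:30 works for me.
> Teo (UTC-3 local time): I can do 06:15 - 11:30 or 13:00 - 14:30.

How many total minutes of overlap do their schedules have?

Nadia in UTC: 08:00-10:30, 11:45-14:15, 15:15-18:00 (add 7h to convert from UTC-7).
Noa in UTC: 08:30-13:00, 16:15-17:30 (subtract 6h to convert from UTC+6).
Hamid in UTC: 08:30-10:30, 12:00-18:00 (add 8h to convert from UTC-8).
Zubin in UTC: 08:00-11:00, 11:30-17:30 (add 8h to convert from UTC-8).
Teo in UTC: 09:15-14:30, 16:00-17:30 (add 3h to convert from UTC-3).
Nadia ∩ Noa: 08:30-10:30, 11:45-13:00, 16:15-17:30.
Nadia ∩ Noa ∩ Hamid: 08:30-10:30, 12:00-13:00, 16:15-17:30.
Nadia ∩ Noa ∩ Hamid ∩ Zubin: 08:30-10:30, 12:00-13:00, 16:15-17:30.
Nadia ∩ Noa ∩ Hamid ∩ Zubin ∩ Teo: 09:15-10:30, 12:00-13:00, 16:15-17:30.
Summing the common windows: 75 + 60 + 75 = 210 minutes.

210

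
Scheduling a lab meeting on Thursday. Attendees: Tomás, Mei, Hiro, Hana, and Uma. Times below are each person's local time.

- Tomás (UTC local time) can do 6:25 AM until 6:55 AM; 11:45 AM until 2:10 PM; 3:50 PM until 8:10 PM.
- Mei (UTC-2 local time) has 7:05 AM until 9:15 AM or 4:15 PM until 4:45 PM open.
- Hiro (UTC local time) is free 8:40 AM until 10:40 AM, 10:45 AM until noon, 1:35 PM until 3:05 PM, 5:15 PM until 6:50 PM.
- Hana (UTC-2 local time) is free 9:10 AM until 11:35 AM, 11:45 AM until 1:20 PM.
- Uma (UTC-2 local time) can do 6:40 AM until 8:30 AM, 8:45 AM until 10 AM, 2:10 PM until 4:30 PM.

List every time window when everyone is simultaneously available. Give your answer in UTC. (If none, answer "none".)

none

Tomás in UTC: 06:25-06:55, 11:45-14:10, 15:50-20:10.
Mei in UTC: 09:05-11:15, 18:15-18:45 (add 2h to convert from UTC-2).
Hiro in UTC: 08:40-10:40, 10:45-12:00, 13:35-15:05, 17:15-18:50.
Hana in UTC: 11:10-13:35, 13:45-15:20 (add 2h to convert from UTC-2).
Uma in UTC: 08:40-10:30, 10:45-12:00, 16:10-18:30 (add 2h to convert from UTC-2).
Tomás ∩ Mei: 18:15-18:45.
Tomás ∩ Mei ∩ Hiro: 18:15-18:45.
Tomás ∩ Mei ∩ Hiro ∩ Hana: ∅.
Tomás ∩ Mei ∩ Hiro ∩ Hana ∩ Uma: ∅.
There is no time when everyone is free.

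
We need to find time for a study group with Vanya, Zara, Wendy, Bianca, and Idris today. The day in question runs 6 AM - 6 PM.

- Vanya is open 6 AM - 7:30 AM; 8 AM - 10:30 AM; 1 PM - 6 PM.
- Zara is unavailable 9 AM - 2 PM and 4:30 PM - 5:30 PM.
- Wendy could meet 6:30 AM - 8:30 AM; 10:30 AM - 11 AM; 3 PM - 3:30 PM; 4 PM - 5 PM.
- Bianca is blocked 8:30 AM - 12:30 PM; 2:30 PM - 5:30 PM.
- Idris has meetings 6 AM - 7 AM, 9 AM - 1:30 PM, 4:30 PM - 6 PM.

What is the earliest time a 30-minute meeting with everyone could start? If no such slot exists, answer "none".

Vanya free: 06:00-07:30, 08:00-10:30, 13:00-18:00.
Zara free: 06:00-09:00, 14:00-16:30, 17:30-18:00 (invert busy blocks within the working day).
Wendy free: 06:30-08:30, 10:30-11:00, 15:00-15:30, 16:00-17:00.
Bianca free: 06:00-08:30, 12:30-14:30, 17:30-18:00 (invert busy blocks within the working day).
Idris free: 07:00-09:00, 13:30-16:30 (invert busy blocks within the working day).
Vanya ∩ Zara: 06:00-07:30, 08:00-09:00, 14:00-16:30, 17:30-18:00.
Vanya ∩ Zara ∩ Wendy: 06:30-07:30, 08:00-08:30, 15:00-15:30, 16:00-16:30.
Vanya ∩ Zara ∩ Wendy ∩ Bianca: 06:30-07:30, 08:00-08:30.
Vanya ∩ Zara ∩ Wendy ∩ Bianca ∩ Idris: 07:00-07:30, 08:00-08:30.
So the common availability across everyone is 07:00-07:30, 08:00-08:30.
The first common window of at least 30 minutes is 07:00-07:30, so the earliest start is 07:00.

07:00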